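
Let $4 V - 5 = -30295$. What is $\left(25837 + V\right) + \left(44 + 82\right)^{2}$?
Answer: $\frac{68281}{2} \approx 34141.0$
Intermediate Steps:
$V = - \frac{15145}{2}$ ($V = \frac{5}{4} + \frac{1}{4} \left(-30295\right) = \frac{5}{4} - \frac{30295}{4} = - \frac{15145}{2} \approx -7572.5$)
$\left(25837 + V\right) + \left(44 + 82\right)^{2} = \left(25837 - \frac{15145}{2}\right) + \left(44 + 82\right)^{2} = \frac{36529}{2} + 126^{2} = \frac{36529}{2} + 15876 = \frac{68281}{2}$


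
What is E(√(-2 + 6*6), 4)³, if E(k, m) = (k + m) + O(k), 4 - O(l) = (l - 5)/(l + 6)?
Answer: 146620 - 98793*√34/4 ≈ 2605.7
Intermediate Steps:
O(l) = 4 - (-5 + l)/(6 + l) (O(l) = 4 - (l - 5)/(l + 6) = 4 - (-5 + l)/(6 + l))
E(k, m) = k + m + (29 + 3*k)/(6 + k) (E(k, m) = (k + m) + (29 + 3*k)/(6 + k) = k + m + (29 + 3*k)/(6 + k))
E(√(-2 + 6*6), 4)³ = ((29 + 3*√(-2 + 6*6) + (6 + √(-2 + 6*6))*(√(-2 + 6*6) + 4))/(6 + √(-2 + 6*6)))³ = ((29 + 3*√(-2 + 36) + (6 + √(-2 + 36))*(√(-2 + 36) + 4))/(6 + √(-2 + 36)))³ = ((29 + 3*√34 + (6 + √34)*(√34 + 4))/(6 + √34))³ = ((29 + 3*√34 + (6 + √34)*(4 + √34))/(6 + √34))³ = ((29 + 3*√34 + (4 + √34)*(6 + √34))/(6 + √34))³ = (29 + 3*√34 + (4 + √34)*(6 + √34))³/(6 + √34)³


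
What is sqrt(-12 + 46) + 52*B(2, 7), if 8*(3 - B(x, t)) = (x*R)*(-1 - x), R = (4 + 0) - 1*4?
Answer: 156 + sqrt(34) ≈ 161.83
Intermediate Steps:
R = 0 (R = 4 - 4 = 0)
B(x, t) = 3 (B(x, t) = 3 - x*0*(-1 - x)/8 = 3 - 0*(-1 - x) = 3 - 1/8*0 = 3 + 0 = 3)
sqrt(-12 + 46) + 52*B(2, 7) = sqrt(-12 + 46) + 52*3 = sqrt(34) + 156 = 156 + sqrt(34)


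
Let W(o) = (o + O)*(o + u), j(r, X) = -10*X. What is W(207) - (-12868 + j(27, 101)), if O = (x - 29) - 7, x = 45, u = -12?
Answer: 55998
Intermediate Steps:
O = 9 (O = (45 - 29) - 7 = 16 - 7 = 9)
W(o) = (-12 + o)*(9 + o) (W(o) = (o + 9)*(o - 12) = (9 + o)*(-12 + o) = (-12 + o)*(9 + o))
W(207) - (-12868 + j(27, 101)) = (-108 + 207² - 3*207) - (-12868 - 10*101) = (-108 + 42849 - 621) - (-12868 - 1010) = 42120 - 1*(-13878) = 42120 + 13878 = 55998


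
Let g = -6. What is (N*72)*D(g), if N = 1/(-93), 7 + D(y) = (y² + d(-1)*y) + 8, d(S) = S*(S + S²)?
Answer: -888/31 ≈ -28.645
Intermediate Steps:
D(y) = 1 + y² (D(y) = -7 + ((y² + ((-1)²*(1 - 1))*y) + 8) = -7 + ((y² + (1*0)*y) + 8) = -7 + ((y² + 0*y) + 8) = -7 + ((y² + 0) + 8) = -7 + (y² + 8) = -7 + (8 + y²) = 1 + y²)
N = -1/93 ≈ -0.010753
(N*72)*D(g) = (-1/93*72)*(1 + (-6)²) = -24*(1 + 36)/31 = -24/31*37 = -888/31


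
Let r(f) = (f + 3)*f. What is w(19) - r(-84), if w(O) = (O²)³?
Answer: 47039077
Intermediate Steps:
r(f) = f*(3 + f) (r(f) = (3 + f)*f = f*(3 + f))
w(O) = O⁶
w(19) - r(-84) = 19⁶ - (-84)*(3 - 84) = 47045881 - (-84)*(-81) = 47045881 - 1*6804 = 47045881 - 6804 = 47039077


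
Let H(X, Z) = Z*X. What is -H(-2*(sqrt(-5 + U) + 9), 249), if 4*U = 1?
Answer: 4482 + 249*I*sqrt(19) ≈ 4482.0 + 1085.4*I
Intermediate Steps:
U = 1/4 (U = (1/4)*1 = 1/4 ≈ 0.25000)
H(X, Z) = X*Z
-H(-2*(sqrt(-5 + U) + 9), 249) = -(-2*(sqrt(-5 + 1/4) + 9))*249 = -(-2*(sqrt(-19/4) + 9))*249 = -(-2*(I*sqrt(19)/2 + 9))*249 = -(-2*(9 + I*sqrt(19)/2))*249 = -(-18 - I*sqrt(19))*249 = -(-4482 - 249*I*sqrt(19)) = 4482 + 249*I*sqrt(19)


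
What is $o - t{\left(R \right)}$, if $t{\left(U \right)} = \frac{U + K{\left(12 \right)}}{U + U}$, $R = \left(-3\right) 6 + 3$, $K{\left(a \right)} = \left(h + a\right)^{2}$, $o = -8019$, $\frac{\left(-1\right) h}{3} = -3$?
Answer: $- \frac{40024}{5} \approx -8004.8$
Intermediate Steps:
$h = 9$ ($h = \left(-3\right) \left(-3\right) = 9$)
$K{\left(a \right)} = \left(9 + a\right)^{2}$
$R = -15$ ($R = -18 + 3 = -15$)
$t{\left(U \right)} = \frac{441 + U}{2 U}$ ($t{\left(U \right)} = \frac{U + \left(9 + 12\right)^{2}}{U + U} = \frac{U + 21^{2}}{2 U} = \left(U + 441\right) \frac{1}{2 U} = \left(441 + U\right) \frac{1}{2 U} = \frac{441 + U}{2 U}$)
$o - t{\left(R \right)} = -8019 - \frac{441 - 15}{2 \left(-15\right)} = -8019 - \frac{1}{2} \left(- \frac{1}{15}\right) 426 = -8019 - - \frac{71}{5} = -8019 + \frac{71}{5} = - \frac{40024}{5}$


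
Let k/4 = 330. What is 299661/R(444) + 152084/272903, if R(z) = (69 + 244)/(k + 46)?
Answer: 111709322718470/85418639 ≈ 1.3078e+6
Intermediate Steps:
k = 1320 (k = 4*330 = 1320)
R(z) = 313/1366 (R(z) = (69 + 244)/(1320 + 46) = 313/1366)
299661/R(444) + 152084/272903 = 299661/(313/1366) + 152084/272903 = 299661*(1366/313) + 152084*(1/272903) = 409336926/313 + 152084/272903 = 111709322718470/85418639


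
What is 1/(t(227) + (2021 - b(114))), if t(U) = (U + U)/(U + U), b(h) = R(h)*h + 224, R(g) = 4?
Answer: 1/1342 ≈ 0.00074516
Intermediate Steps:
b(h) = 224 + 4*h (b(h) = 4*h + 224 = 224 + 4*h)
t(U) = 1 (t(U) = (2*U)/((2*U)) = (2*U)*(1/(2*U)) = 1)
1/(t(227) + (2021 - b(114))) = 1/(1 + (2021 - (224 + 4*114))) = 1/(1 + (2021 - (224 + 456))) = 1/(1 + (2021 - 1*680)) = 1/(1 + (2021 - 680)) = 1/(1 + 1341) = 1/1342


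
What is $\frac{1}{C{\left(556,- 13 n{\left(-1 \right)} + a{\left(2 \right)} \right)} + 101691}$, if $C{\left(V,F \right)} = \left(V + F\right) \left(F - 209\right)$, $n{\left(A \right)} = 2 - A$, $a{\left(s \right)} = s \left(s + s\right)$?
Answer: $- \frac{1}{24309} \approx -4.1137 \cdot 10^{-5}$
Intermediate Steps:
$a{\left(s \right)} = 2 s^{2}$ ($a{\left(s \right)} = s 2 s = 2 s^{2}$)
$C{\left(V,F \right)} = \left(-209 + F\right) \left(F + V\right)$ ($C{\left(V,F \right)} = \left(F + V\right) \left(-209 + F\right) = \left(-209 + F\right) \left(F + V\right)$)
$\frac{1}{C{\left(556,- 13 n{\left(-1 \right)} + a{\left(2 \right)} \right)} + 101691} = \frac{1}{\left(\left(- 13 \left(2 - -1\right) + 2 \cdot 2^{2}\right)^{2} - 209 \left(- 13 \left(2 - -1\right) + 2 \cdot 2^{2}\right) - 116204 + \left(- 13 \left(2 - -1\right) + 2 \cdot 2^{2}\right) 556\right) + 101691} = \frac{1}{\left(\left(- 13 \left(2 + 1\right) + 2 \cdot 4\right)^{2} - 209 \left(- 13 \left(2 + 1\right) + 2 \cdot 4\right) - 116204 + \left(- 13 \left(2 + 1\right) + 2 \cdot 4\right) 556\right) + 101691} = \frac{1}{\left(\left(\left(-13\right) 3 + 8\right)^{2} - 209 \left(\left(-13\right) 3 + 8\right) - 116204 + \left(\left(-13\right) 3 + 8\right) 556\right) + 101691} = \frac{1}{\left(\left(-39 + 8\right)^{2} - 209 \left(-39 + 8\right) - 116204 + \left(-39 + 8\right) 556\right) + 101691} = \frac{1}{\left(\left(-31\right)^{2} - -6479 - 116204 - 17236\right) + 101691} = \frac{1}{\left(961 + 6479 - 116204 - 17236\right) + 101691} = \frac{1}{-126000 + 101691} = \frac{1}{-24309} = - \frac{1}{24309}$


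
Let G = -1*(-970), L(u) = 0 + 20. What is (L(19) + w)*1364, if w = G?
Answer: 1350360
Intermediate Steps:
L(u) = 20
G = 970
w = 970
(L(19) + w)*1364 = (20 + 970)*1364 = 990*1364 = 1350360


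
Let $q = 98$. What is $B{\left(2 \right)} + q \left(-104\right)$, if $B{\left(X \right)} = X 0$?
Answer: $-10192$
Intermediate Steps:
$B{\left(X \right)} = 0$
$B{\left(2 \right)} + q \left(-104\right) = 0 + 98 \left(-104\right) = 0 - 10192 = -10192$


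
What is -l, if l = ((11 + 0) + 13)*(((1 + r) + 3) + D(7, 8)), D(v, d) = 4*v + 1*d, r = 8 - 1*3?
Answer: -1080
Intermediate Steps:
r = 5 (r = 8 - 3 = 5)
D(v, d) = d + 4*v (D(v, d) = 4*v + d = d + 4*v)
l = 1080 (l = ((11 + 0) + 13)*(((1 + 5) + 3) + (8 + 4*7)) = (11 + 13)*((6 + 3) + (8 + 28)) = 24*(9 + 36) = 24*45 = 1080)
-l = -1*1080 = -1080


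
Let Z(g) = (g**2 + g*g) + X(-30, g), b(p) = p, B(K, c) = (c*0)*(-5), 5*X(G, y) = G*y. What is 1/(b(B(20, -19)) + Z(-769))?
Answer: 1/1187336 ≈ 8.4222e-7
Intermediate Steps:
X(G, y) = G*y/5 (X(G, y) = (G*y)/5 = G*y/5)
B(K, c) = 0 (B(K, c) = 0*(-5) = 0)
Z(g) = -6*g + 2*g**2 (Z(g) = (g**2 + g*g) + (1/5)*(-30)*g = (g**2 + g**2) - 6*g = 2*g**2 - 6*g = -6*g + 2*g**2)
1/(b(B(20, -19)) + Z(-769)) = 1/(0 + 2*(-769)*(-3 - 769)) = 1/(0 + 2*(-769)*(-772)) = 1/(0 + 1187336) = 1/1187336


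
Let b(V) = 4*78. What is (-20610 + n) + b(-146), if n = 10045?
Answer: -10253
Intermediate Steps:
b(V) = 312
(-20610 + n) + b(-146) = (-20610 + 10045) + 312 = -10565 + 312 = -10253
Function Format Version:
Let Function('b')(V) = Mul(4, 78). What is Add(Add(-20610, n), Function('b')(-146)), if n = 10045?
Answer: -10253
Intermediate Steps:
Function('b')(V) = 312
Add(Add(-20610, n), Function('b')(-146)) = Add(Add(-20610, 10045), 312) = Add(-10565, 312) = -10253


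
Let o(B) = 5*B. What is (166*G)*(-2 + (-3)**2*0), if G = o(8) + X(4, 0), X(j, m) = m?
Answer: -13280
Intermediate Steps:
G = 40 (G = 5*8 + 0 = 40 + 0 = 40)
(166*G)*(-2 + (-3)**2*0) = (166*40)*(-2 + (-3)**2*0) = 6640*(-2 + 9*0) = 6640*(-2 + 0) = 6640*(-2) = -13280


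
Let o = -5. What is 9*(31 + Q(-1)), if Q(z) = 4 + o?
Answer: 270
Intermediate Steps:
Q(z) = -1 (Q(z) = 4 - 5 = -1)
9*(31 + Q(-1)) = 9*(31 - 1) = 9*30 = 270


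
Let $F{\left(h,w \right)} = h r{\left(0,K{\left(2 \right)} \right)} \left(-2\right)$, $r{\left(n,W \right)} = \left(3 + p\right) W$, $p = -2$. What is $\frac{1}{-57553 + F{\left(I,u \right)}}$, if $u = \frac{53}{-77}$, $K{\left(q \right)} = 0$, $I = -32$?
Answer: $- \frac{1}{57553} \approx -1.7375 \cdot 10^{-5}$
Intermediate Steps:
$r{\left(n,W \right)} = W$ ($r{\left(n,W \right)} = \left(3 - 2\right) W = 1 W = W$)
$u = - \frac{53}{77}$ ($u = 53 \left(- \frac{1}{77}\right) = - \frac{53}{77} \approx -0.68831$)
$F{\left(h,w \right)} = 0$ ($F{\left(h,w \right)} = h 0 \left(-2\right) = 0 \left(-2\right) = 0$)
$\frac{1}{-57553 + F{\left(I,u \right)}} = \frac{1}{-57553 + 0} = \frac{1}{-57553} = - \frac{1}{57553}$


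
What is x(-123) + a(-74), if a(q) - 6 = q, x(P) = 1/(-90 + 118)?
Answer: -1903/28 ≈ -67.964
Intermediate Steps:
x(P) = 1/28
a(q) = 6 + q
x(-123) + a(-74) = 1/28 + (6 - 74) = 1/28 - 68 = -1903/28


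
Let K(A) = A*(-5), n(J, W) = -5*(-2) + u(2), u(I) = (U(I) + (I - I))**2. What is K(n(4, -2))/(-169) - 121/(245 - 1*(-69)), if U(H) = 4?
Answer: 1567/4082 ≈ 0.38388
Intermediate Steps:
u(I) = 16 (u(I) = (4 + (I - I))**2 = (4 + 0)**2 = 4**2 = 16)
n(J, W) = 26 (n(J, W) = -5*(-2) + 16 = 10 + 16 = 26)
K(A) = -5*A
K(n(4, -2))/(-169) - 121/(245 - 1*(-69)) = -5*26/(-169) - 121/(245 - 1*(-69)) = -130*(-1/169) - 121/(245 + 69) = 10/13 - 121/314 = 1567/4082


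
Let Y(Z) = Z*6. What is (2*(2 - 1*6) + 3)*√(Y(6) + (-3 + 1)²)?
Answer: -10*√10 ≈ -31.623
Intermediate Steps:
Y(Z) = 6*Z
(2*(2 - 1*6) + 3)*√(Y(6) + (-3 + 1)²) = (2*(2 - 1*6) + 3)*√(6*6 + (-3 + 1)²) = (2*(2 - 6) + 3)*√(36 + (-2)²) = (2*(-4) + 3)*√(36 + 4) = (-8 + 3)*√40 = -10*√10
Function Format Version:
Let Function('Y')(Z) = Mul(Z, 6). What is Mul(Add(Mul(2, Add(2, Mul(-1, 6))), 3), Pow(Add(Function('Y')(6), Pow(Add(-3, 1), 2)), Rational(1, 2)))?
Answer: Mul(-10, Pow(10, Rational(1, 2))) ≈ -31.623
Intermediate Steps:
Function('Y')(Z) = Mul(6, Z)
Mul(Add(Mul(2, Add(2, Mul(-1, 6))), 3), Pow(Add(Function('Y')(6), Pow(Add(-3, 1), 2)), Rational(1, 2))) = Mul(Add(Mul(2, Add(2, Mul(-1, 6))), 3), Pow(Add(Mul(6, 6), Pow(Add(-3, 1), 2)), Rational(1, 2))) = Mul(Add(Mul(2, Add(2, -6)), 3), Pow(Add(36, Pow(-2, 2)), Rational(1, 2))) = Mul(Add(Mul(2, -4), 3), Pow(Add(36, 4), Rational(1, 2))) = Mul(Add(-8, 3), Pow(40, Rational(1, 2))) = Mul(-5, Mul(2, Pow(10, Rational(1, 2)))) = Mul(-10, Pow(10, Rational(1, 2)))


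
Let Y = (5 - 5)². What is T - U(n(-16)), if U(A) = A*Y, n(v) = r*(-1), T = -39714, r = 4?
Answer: -39714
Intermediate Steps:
Y = 0 (Y = 0² = 0)
n(v) = -4 (n(v) = 4*(-1) = -4)
U(A) = 0 (U(A) = A*0 = 0)
T - U(n(-16)) = -39714 - 1*0 = -39714 + 0 = -39714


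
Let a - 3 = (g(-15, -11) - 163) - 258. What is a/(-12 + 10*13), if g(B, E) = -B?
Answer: -403/118 ≈ -3.4153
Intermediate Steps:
a = -403 (a = 3 + ((-1*(-15) - 163) - 258) = 3 + ((15 - 163) - 258) = 3 + (-148 - 258) = 3 - 406 = -403)
a/(-12 + 10*13) = -403/(-12 + 10*13) = -403/(-12 + 130) = -403/118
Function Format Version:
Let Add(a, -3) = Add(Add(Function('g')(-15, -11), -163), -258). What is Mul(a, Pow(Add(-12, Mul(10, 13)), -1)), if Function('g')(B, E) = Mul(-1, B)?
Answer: Rational(-403, 118) ≈ -3.4153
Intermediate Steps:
a = -403 (a = Add(3, Add(Add(Mul(-1, -15), -163), -258)) = Add(3, Add(Add(15, -163), -258)) = Add(3, Add(-148, -258)) = Add(3, -406) = -403)
Mul(a, Pow(Add(-12, Mul(10, 13)), -1)) = Mul(-403, Pow(Add(-12, Mul(10, 13)), -1)) = Mul(-403, Pow(Add(-12, 130), -1)) = Mul(-403, Pow(118, -1)) = Mul(-403, Rational(1, 118)) = Rational(-403, 118)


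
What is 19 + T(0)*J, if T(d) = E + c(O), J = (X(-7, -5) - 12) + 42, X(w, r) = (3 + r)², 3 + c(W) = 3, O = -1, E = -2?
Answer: -49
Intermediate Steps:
c(W) = 0 (c(W) = -3 + 3 = 0)
J = 34 (J = ((3 - 5)² - 12) + 42 = ((-2)² - 12) + 42 = (4 - 12) + 42 = -8 + 42 = 34)
T(d) = -2 (T(d) = -2 + 0 = -2)
19 + T(0)*J = 19 - 2*34 = 19 - 68 = -49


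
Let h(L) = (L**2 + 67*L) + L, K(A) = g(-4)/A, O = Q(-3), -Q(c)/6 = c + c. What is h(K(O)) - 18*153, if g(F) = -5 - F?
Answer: -3571631/1296 ≈ -2755.9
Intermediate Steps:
Q(c) = -12*c (Q(c) = -6*(c + c) = -12*c)
O = 36 (O = -12*(-3) = 36)
K(A) = -1/A (K(A) = (-5 - 1*(-4))/A = (-5 + 4)/A = -1/A)
h(L) = L**2 + 68*L
h(K(O)) - 18*153 = (-1/36)*(68 - 1/36) - 18*153 = (-1*1/36)*(68 - 1*1/36) - 1*2754 = -(68 - 1/36)/36 - 2754 = -1/36*2447/36 - 2754 = -2447/1296 - 2754 = -3571631/1296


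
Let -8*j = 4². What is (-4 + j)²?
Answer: 36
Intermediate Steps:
j = -2 (j = -⅛*4² = -⅛*16 = -2)
(-4 + j)² = (-4 - 2)² = (-6)² = 36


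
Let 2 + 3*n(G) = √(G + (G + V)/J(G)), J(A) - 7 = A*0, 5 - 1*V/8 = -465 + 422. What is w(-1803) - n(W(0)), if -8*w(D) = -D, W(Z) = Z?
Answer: -5393/24 - 8*√42/21 ≈ -227.18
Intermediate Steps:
V = 384 (V = 40 - 8*(-465 + 422) = 40 - 8*(-43) = 40 + 344 = 384)
w(D) = D/8 (w(D) = -(-1)*D/8 = D/8)
J(A) = 7 (J(A) = 7 + A*0 = 7 + 0 = 7)
n(G) = -⅔ + √(384/7 + 8*G/7)/3 (n(G) = -⅔ + √(G + (G + 384)/7)/3 = -⅔ + √(G + (384 + G)*(⅐))/3 = -⅔ + √(G + (384/7 + G/7))/3 = -⅔ + √(384/7 + 8*G/7)/3)
w(-1803) - n(W(0)) = (⅛)*(-1803) - (-⅔ + 2*√(672 + 14*0)/21) = -1803/8 - (-⅔ + 2*√(672 + 0)/21) = -1803/8 - (-⅔ + 2*√672/21) = -1803/8 - (-⅔ + 2*(4*√42)/21) = -1803/8 - (-⅔ + 8*√42/21) = -1803/8 + (⅔ - 8*√42/21) = -5393/24 - 8*√42/21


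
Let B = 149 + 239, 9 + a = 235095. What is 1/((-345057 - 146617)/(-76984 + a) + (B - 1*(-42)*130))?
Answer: 79051/462044411 ≈ 0.00017109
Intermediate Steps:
a = 235086 (a = -9 + 235095 = 235086)
B = 388
1/((-345057 - 146617)/(-76984 + a) + (B - 1*(-42)*130)) = 1/((-345057 - 146617)/(-76984 + 235086) + (388 - 1*(-42)*130)) = 1/(-491674/158102 + (388 + 42*130)) = 1/(-491674*1/158102 + (388 + 5460)) = 1/(-245837/79051 + 5848) = 1/(462044411/79051) = 79051/462044411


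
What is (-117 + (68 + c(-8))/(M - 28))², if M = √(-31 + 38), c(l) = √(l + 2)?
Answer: (3344 - 117*√7 + I*√6)²/(28 - √7)² ≈ 14324.0 + 23.125*I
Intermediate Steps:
c(l) = √(2 + l)
M = √7 ≈ 2.6458
(-117 + (68 + c(-8))/(M - 28))² = (-117 + (68 + √(2 - 8))/(√7 - 28))² = (-117 + (68 + √(-6))/(-28 + √7))² = (-117 + (68 + I*√6)/(-28 + √7))²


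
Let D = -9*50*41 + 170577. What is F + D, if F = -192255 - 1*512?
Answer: -40640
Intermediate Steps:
F = -192767 (F = -192255 - 512 = -192767)
D = 152127 (D = -450*41 + 170577 = -18450 + 170577 = 152127)
F + D = -192767 + 152127 = -40640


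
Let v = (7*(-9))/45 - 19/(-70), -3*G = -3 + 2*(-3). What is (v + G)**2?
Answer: 17161/4900 ≈ 3.5022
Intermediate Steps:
G = 3 (G = -(-3 + 2*(-3))/3 = -(-3 - 6)/3 = -1/3*(-9) = 3)
v = -79/70 (v = -63*1/45 - 19*(-1/70) = -7/5 + 19/70 = -79/70 ≈ -1.1286)
(v + G)**2 = (-79/70 + 3)**2 = (131/70)**2 = 17161/4900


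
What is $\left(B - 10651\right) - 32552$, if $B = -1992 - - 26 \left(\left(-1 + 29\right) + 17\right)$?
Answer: $-44025$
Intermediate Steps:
$B = -822$ ($B = -1992 - - 26 \left(28 + 17\right) = -1992 - \left(-26\right) 45 = -1992 - -1170 = -1992 + 1170 = -822$)
$\left(B - 10651\right) - 32552 = \left(-822 - 10651\right) - 32552 = -11473 - 32552 = -44025$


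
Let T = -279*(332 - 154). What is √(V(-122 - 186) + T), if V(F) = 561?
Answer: I*√49101 ≈ 221.59*I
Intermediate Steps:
T = -49662 (T = -279*178 = -49662)
√(V(-122 - 186) + T) = √(561 - 49662) = √(-49101) = I*√49101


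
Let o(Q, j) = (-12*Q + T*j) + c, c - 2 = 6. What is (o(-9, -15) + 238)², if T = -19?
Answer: 408321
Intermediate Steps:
c = 8 (c = 2 + 6 = 8)
o(Q, j) = 8 - 19*j - 12*Q (o(Q, j) = (-12*Q - 19*j) + 8 = (-19*j - 12*Q) + 8 = 8 - 19*j - 12*Q)
(o(-9, -15) + 238)² = ((8 - 19*(-15) - 12*(-9)) + 238)² = ((8 + 285 + 108) + 238)² = (401 + 238)² = 639² = 408321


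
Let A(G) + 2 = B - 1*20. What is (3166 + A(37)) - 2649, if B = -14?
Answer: 481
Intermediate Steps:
A(G) = -36 (A(G) = -2 + (-14 - 1*20) = -2 + (-14 - 20) = -2 - 34 = -36)
(3166 + A(37)) - 2649 = (3166 - 36) - 2649 = 3130 - 2649 = 481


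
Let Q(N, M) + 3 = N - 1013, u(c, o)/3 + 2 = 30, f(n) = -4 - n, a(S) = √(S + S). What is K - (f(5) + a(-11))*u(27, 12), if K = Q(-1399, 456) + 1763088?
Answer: 1761429 - 84*I*√22 ≈ 1.7614e+6 - 394.0*I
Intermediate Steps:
a(S) = √2*√S (a(S) = √(2*S) = √2*√S)
u(c, o) = 84 (u(c, o) = -6 + 3*30 = -6 + 90 = 84)
Q(N, M) = -1016 + N (Q(N, M) = -3 + (N - 1013) = -3 + (-1013 + N) = -1016 + N)
K = 1760673 (K = (-1016 - 1399) + 1763088 = -2415 + 1763088 = 1760673)
K - (f(5) + a(-11))*u(27, 12) = 1760673 - ((-4 - 1*5) + √2*√(-11))*84 = 1760673 - ((-4 - 5) + √2*(I*√11))*84 = 1760673 - (-9 + I*√22)*84 = 1760673 - (-756 + 84*I*√22) = 1760673 + (756 - 84*I*√22) = 1761429 - 84*I*√22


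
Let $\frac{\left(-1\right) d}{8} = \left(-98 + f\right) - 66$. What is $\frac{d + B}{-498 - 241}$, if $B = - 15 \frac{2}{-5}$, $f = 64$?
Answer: $- \frac{806}{739} \approx -1.0907$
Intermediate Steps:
$B = 6$ ($B = - 15 \cdot 2 \left(- \frac{1}{5}\right) = \left(-15\right) \left(- \frac{2}{5}\right) = 6$)
$d = 800$ ($d = - 8 \left(\left(-98 + 64\right) - 66\right) = - 8 \left(-34 - 66\right) = \left(-8\right) \left(-100\right) = 800$)
$\frac{d + B}{-498 - 241} = \frac{800 + 6}{-498 - 241} = \frac{806}{-498 - 241} = \frac{806}{-739} = 806 \left(- \frac{1}{739}\right) = - \frac{806}{739}$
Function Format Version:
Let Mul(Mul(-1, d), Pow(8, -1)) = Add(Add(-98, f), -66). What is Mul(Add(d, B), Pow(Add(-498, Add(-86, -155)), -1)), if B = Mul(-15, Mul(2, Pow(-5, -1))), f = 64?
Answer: Rational(-806, 739) ≈ -1.0907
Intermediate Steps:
B = 6 (B = Mul(-15, Mul(2, Rational(-1, 5))) = Mul(-15, Rational(-2, 5)) = 6)
d = 800 (d = Mul(-8, Add(Add(-98, 64), -66)) = Mul(-8, Add(-34, -66)) = Mul(-8, -100) = 800)
Mul(Add(d, B), Pow(Add(-498, Add(-86, -155)), -1)) = Mul(Add(800, 6), Pow(Add(-498, Add(-86, -155)), -1)) = Mul(806, Pow(Add(-498, -241), -1)) = Mul(806, Pow(-739, -1)) = Mul(806, Rational(-1, 739)) = Rational(-806, 739)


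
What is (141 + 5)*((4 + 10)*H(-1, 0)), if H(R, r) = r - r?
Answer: 0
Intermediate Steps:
H(R, r) = 0
(141 + 5)*((4 + 10)*H(-1, 0)) = (141 + 5)*((4 + 10)*0) = 146*(14*0) = 146*0 = 0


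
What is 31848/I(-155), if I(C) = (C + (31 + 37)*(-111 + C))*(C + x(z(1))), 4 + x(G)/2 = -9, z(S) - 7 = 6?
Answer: 10616/1100661 ≈ 0.0096451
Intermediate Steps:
z(S) = 13 (z(S) = 7 + 6 = 13)
x(G) = -26 (x(G) = -8 + 2*(-9) = -8 - 18 = -26)
I(C) = (-7548 + 69*C)*(-26 + C) (I(C) = (C + (31 + 37)*(-111 + C))*(C - 26) = (C + 68*(-111 + C))*(-26 + C) = (C + (-7548 + 68*C))*(-26 + C) = (-7548 + 69*C)*(-26 + C))
31848/I(-155) = 31848/(196248 - 9342*(-155) + 69*(-155)**2) = 31848/(196248 + 1448010 + 69*24025) = 31848/(196248 + 1448010 + 1657725) = 31848/3301983 = 31848*(1/3301983) = 10616/1100661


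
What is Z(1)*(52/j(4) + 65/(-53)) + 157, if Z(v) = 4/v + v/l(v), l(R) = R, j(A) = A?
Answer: 11441/53 ≈ 215.87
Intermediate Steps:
Z(v) = 1 + 4/v (Z(v) = 4/v + v/v = 4/v + 1 = 1 + 4/v)
Z(1)*(52/j(4) + 65/(-53)) + 157 = ((4 + 1)/1)*(52/4 + 65/(-53)) + 157 = (1*5)*(52*(¼) + 65*(-1/53)) + 157 = 5*(13 - 65/53) + 157 = 5*(624/53) + 157 = 3120/53 + 157 = 11441/53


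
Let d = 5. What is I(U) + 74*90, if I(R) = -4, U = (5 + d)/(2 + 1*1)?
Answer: 6656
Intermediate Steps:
U = 10/3 (U = (5 + 5)/(2 + 1*1) = 10/(2 + 1) = 10/3 ≈ 3.3333)
I(U) + 74*90 = -4 + 74*90 = -4 + 6660 = 6656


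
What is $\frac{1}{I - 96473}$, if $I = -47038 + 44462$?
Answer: $- \frac{1}{99049} \approx -1.0096 \cdot 10^{-5}$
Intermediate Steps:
$I = -2576$
$\frac{1}{I - 96473} = \frac{1}{-2576 - 96473} = \frac{1}{-99049} = - \frac{1}{99049}$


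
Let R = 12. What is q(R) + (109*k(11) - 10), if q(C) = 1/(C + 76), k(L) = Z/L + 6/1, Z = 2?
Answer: 58417/88 ≈ 663.83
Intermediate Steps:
k(L) = 6 + 2/L (k(L) = 2/L + 6/1 = 2/L + 6*1 = 2/L + 6 = 6 + 2/L)
q(C) = 1/(76 + C)
q(R) + (109*k(11) - 10) = 1/(76 + 12) + (109*(6 + 2/11) - 10) = 1/88 + (109*(6 + 2*(1/11)) - 10) = 1/88 + (109*(6 + 2/11) - 10) = 1/88 + (109*(68/11) - 10) = 1/88 + (7412/11 - 10) = 1/88 + 7302/11 = 58417/88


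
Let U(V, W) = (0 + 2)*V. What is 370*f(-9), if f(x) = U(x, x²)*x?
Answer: 59940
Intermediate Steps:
U(V, W) = 2*V
f(x) = 2*x² (f(x) = (2*x)*x = 2*x²)
370*f(-9) = 370*(2*(-9)²) = 370*(2*81) = 370*162 = 59940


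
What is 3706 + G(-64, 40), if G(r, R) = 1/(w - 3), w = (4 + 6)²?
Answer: 359483/97 ≈ 3706.0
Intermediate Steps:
w = 100 (w = 10² = 100)
G(r, R) = 1/97 (G(r, R) = 1/(100 - 3) = 1/97)
3706 + G(-64, 40) = 3706 + 1/97 = 359483/97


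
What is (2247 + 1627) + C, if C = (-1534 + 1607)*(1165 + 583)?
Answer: 131478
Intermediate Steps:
C = 127604 (C = 73*1748 = 127604)
(2247 + 1627) + C = (2247 + 1627) + 127604 = 3874 + 127604 = 131478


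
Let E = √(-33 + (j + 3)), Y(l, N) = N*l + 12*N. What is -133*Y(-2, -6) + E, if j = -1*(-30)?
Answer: 7980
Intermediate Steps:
Y(l, N) = 12*N + N*l
j = 30
E = 0 (E = √(-33 + (30 + 3)) = √(-33 + 33) = √0 = 0)
-133*Y(-2, -6) + E = -(-798)*(12 - 2) + 0 = -(-798)*10 + 0 = -133*(-60) + 0 = 7980 + 0 = 7980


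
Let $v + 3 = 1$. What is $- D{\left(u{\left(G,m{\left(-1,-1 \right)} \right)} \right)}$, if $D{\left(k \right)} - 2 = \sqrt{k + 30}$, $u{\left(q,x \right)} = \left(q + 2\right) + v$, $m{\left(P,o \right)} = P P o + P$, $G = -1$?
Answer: $-2 - \sqrt{29} \approx -7.3852$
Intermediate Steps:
$v = -2$ ($v = -3 + 1 = -2$)
$m{\left(P,o \right)} = P + o P^{2}$ ($m{\left(P,o \right)} = P^{2} o + P = o P^{2} + P = P + o P^{2}$)
$u{\left(q,x \right)} = q$ ($u{\left(q,x \right)} = \left(q + 2\right) - 2 = \left(2 + q\right) - 2 = q$)
$D{\left(k \right)} = 2 + \sqrt{30 + k}$ ($D{\left(k \right)} = 2 + \sqrt{k + 30} = 2 + \sqrt{30 + k}$)
$- D{\left(u{\left(G,m{\left(-1,-1 \right)} \right)} \right)} = - (2 + \sqrt{30 - 1}) = - (2 + \sqrt{29}) = -2 - \sqrt{29}$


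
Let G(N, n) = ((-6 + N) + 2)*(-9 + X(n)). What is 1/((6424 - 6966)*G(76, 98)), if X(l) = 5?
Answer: 1/156096 ≈ 6.4063e-6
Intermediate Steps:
G(N, n) = 16 - 4*N (G(N, n) = ((-6 + N) + 2)*(-9 + 5) = (-4 + N)*(-4) = 16 - 4*N)
1/((6424 - 6966)*G(76, 98)) = 1/((6424 - 6966)*(16 - 4*76)) = 1/((-542)*(16 - 304)) = -1/542/(-288) = -1/542*(-1/288) = 1/156096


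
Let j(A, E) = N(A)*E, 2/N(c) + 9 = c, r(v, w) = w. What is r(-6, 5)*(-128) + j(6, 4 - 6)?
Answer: -1916/3 ≈ -638.67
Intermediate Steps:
N(c) = 2/(-9 + c)
j(A, E) = 2*E/(-9 + A) (j(A, E) = (2/(-9 + A))*E = 2*E/(-9 + A))
r(-6, 5)*(-128) + j(6, 4 - 6) = 5*(-128) + 2*(4 - 6)/(-9 + 6) = -640 + 2*(-2)/(-3) = -640 + 2*(-2)*(-⅓) = -640 + 4/3 = -1916/3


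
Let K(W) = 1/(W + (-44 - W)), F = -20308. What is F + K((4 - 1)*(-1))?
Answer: -893553/44 ≈ -20308.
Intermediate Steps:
K(W) = -1/44 (K(W) = 1/(-44) = -1/44)
F + K((4 - 1)*(-1)) = -20308 - 1/44 = -893553/44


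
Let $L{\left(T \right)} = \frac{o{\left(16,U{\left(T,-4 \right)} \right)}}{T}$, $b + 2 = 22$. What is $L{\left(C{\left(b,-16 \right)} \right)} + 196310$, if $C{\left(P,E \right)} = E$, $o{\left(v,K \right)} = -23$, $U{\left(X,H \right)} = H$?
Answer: $\frac{3140983}{16} \approx 1.9631 \cdot 10^{5}$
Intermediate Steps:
$b = 20$ ($b = -2 + 22 = 20$)
$L{\left(T \right)} = - \frac{23}{T}$
$L{\left(C{\left(b,-16 \right)} \right)} + 196310 = - \frac{23}{-16} + 196310 = \left(-23\right) \left(- \frac{1}{16}\right) + 196310 = \frac{23}{16} + 196310 = \frac{3140983}{16}$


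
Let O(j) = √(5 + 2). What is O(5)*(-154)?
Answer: -154*√7 ≈ -407.45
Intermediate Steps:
O(j) = √7
O(5)*(-154) = √7*(-154) = -154*√7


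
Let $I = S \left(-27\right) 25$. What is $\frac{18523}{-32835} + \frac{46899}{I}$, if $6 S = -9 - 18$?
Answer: $\frac{2442247}{164175} \approx 14.876$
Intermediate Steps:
$S = - \frac{9}{2}$ ($S = \frac{-9 - 18}{6} = \frac{1}{6} \left(-27\right) = - \frac{9}{2} \approx -4.5$)
$I = \frac{6075}{2}$ ($I = \left(- \frac{9}{2}\right) \left(-27\right) 25 = \frac{243}{2} \cdot 25 = \frac{6075}{2} \approx 3037.5$)
$\frac{18523}{-32835} + \frac{46899}{I} = \frac{18523}{-32835} + \frac{46899}{\frac{6075}{2}} = 18523 \left(- \frac{1}{32835}\right) + 46899 \cdot \frac{2}{6075} = - \frac{18523}{32835} + \frac{386}{25} = \frac{2442247}{164175}$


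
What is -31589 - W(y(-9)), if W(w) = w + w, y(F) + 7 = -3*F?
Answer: -31629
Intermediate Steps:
y(F) = -7 - 3*F
W(w) = 2*w
-31589 - W(y(-9)) = -31589 - 2*(-7 - 3*(-9)) = -31589 - 2*(-7 + 27) = -31589 - 2*20 = -31589 - 1*40 = -31589 - 40 = -31629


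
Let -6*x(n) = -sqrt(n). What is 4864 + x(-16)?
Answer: 4864 + 2*I/3 ≈ 4864.0 + 0.66667*I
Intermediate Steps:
x(n) = sqrt(n)/6 (x(n) = -(-1)*sqrt(n)/6 = sqrt(n)/6)
4864 + x(-16) = 4864 + sqrt(-16)/6 = 4864 + (4*I)/6 = 4864 + 2*I/3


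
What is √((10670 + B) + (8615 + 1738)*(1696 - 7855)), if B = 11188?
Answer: I*√63742269 ≈ 7983.9*I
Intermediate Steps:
√((10670 + B) + (8615 + 1738)*(1696 - 7855)) = √((10670 + 11188) + (8615 + 1738)*(1696 - 7855)) = √(21858 + 10353*(-6159)) = √(21858 - 63764127) = √(-63742269) = I*√63742269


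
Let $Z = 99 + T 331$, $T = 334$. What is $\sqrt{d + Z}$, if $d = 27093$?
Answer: $\sqrt{137746} \approx 371.14$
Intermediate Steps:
$Z = 110653$ ($Z = 99 + 334 \cdot 331 = 99 + 110554 = 110653$)
$\sqrt{d + Z} = \sqrt{27093 + 110653} = \sqrt{137746}$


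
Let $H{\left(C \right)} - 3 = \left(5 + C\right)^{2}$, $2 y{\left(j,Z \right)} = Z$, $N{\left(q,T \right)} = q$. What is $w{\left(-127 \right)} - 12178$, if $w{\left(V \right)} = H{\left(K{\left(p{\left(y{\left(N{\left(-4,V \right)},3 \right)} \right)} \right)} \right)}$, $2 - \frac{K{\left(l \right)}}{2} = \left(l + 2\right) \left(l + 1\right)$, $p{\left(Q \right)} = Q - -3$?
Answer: $- \frac{33075}{4} \approx -8268.8$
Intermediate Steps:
$y{\left(j,Z \right)} = \frac{Z}{2}$
$p{\left(Q \right)} = 3 + Q$ ($p{\left(Q \right)} = Q + 3 = 3 + Q$)
$K{\left(l \right)} = 4 - 2 \left(1 + l\right) \left(2 + l\right)$ ($K{\left(l \right)} = 4 - 2 \left(l + 2\right) \left(l + 1\right) = 4 - 2 \left(2 + l\right) \left(1 + l\right) = 4 - 2 \left(1 + l\right) \left(2 + l\right)$)
$H{\left(C \right)} = 3 + \left(5 + C\right)^{2}$
$w{\left(V \right)} = \frac{15637}{4}$ ($w{\left(V \right)} = 3 + \left(5 - 2 \left(3 + \frac{1}{2} \cdot 3\right) \left(3 + \left(3 + \frac{1}{2} \cdot 3\right)\right)\right)^{2} = 3 + \left(5 - 2 \left(3 + \frac{3}{2}\right) \left(3 + \left(3 + \frac{3}{2}\right)\right)\right)^{2} = 3 + \left(5 - 9 \left(3 + \frac{9}{2}\right)\right)^{2} = 3 + \left(5 - 9 \cdot \frac{15}{2}\right)^{2} = 3 + \left(5 - \frac{135}{2}\right)^{2} = 3 + \left(- \frac{125}{2}\right)^{2} = 3 + \frac{15625}{4} = \frac{15637}{4}$)
$w{\left(-127 \right)} - 12178 = \frac{15637}{4} - 12178 = - \frac{33075}{4}$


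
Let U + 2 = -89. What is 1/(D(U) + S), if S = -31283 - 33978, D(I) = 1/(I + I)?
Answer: -182/11877503 ≈ -1.5323e-5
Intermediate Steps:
U = -91 (U = -2 - 89 = -91)
D(I) = 1/(2*I)
S = -65261
1/(D(U) + S) = 1/((½)/(-91) - 65261) = 1/((½)*(-1/91) - 65261) = 1/(-1/182 - 65261) = 1/(-11877503/182) = -182/11877503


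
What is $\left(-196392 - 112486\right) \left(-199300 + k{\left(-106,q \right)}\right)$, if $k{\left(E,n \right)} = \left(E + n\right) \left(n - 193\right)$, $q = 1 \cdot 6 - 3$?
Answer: $55514642940$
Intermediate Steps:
$q = 3$ ($q = 6 - 3 = 3$)
$k{\left(E,n \right)} = \left(-193 + n\right) \left(E + n\right)$ ($k{\left(E,n \right)} = \left(E + n\right) \left(-193 + n\right) = \left(-193 + n\right) \left(E + n\right)$)
$\left(-196392 - 112486\right) \left(-199300 + k{\left(-106,q \right)}\right) = \left(-196392 - 112486\right) \left(-199300 - \left(-19561 - 9\right)\right) = - 308878 \left(-199300 + \left(9 + 20458 - 579 - 318\right)\right) = - 308878 \left(-199300 + 19570\right) = \left(-308878\right) \left(-179730\right) = 55514642940$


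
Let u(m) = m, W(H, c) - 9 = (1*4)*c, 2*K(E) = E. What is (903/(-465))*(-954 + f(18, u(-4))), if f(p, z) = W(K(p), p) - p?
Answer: 268191/155 ≈ 1730.3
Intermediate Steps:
K(E) = E/2
W(H, c) = 9 + 4*c (W(H, c) = 9 + (1*4)*c = 9 + 4*c)
f(p, z) = 9 + 3*p (f(p, z) = (9 + 4*p) - p = 9 + 3*p)
(903/(-465))*(-954 + f(18, u(-4))) = (903/(-465))*(-954 + (9 + 3*18)) = (903*(-1/465))*(-954 + (9 + 54)) = -301*(-954 + 63)/155 = -301/155*(-891) = 268191/155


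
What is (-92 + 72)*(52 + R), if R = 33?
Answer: -1700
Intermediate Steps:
(-92 + 72)*(52 + R) = (-92 + 72)*(52 + 33) = -20*85 = -1700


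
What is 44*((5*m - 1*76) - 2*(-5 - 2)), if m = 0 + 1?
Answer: -2508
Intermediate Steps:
m = 1
44*((5*m - 1*76) - 2*(-5 - 2)) = 44*((5*1 - 1*76) - 2*(-5 - 2)) = 44*((5 - 76) - 2*(-7)) = 44*(-71 + 14) = 44*(-57) = -2508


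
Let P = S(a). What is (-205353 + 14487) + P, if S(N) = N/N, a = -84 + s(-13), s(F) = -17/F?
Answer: -190865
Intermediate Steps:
a = -1075/13 (a = -84 - 17/(-13) = -84 - 17*(-1/13) = -84 + 17/13 = -1075/13 ≈ -82.692)
S(N) = 1
P = 1
(-205353 + 14487) + P = (-205353 + 14487) + 1 = -190866 + 1 = -190865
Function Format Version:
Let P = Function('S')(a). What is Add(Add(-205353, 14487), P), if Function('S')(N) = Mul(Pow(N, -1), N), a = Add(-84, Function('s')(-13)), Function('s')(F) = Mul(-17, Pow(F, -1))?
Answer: -190865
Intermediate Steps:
a = Rational(-1075, 13) (a = Add(-84, Mul(-17, Pow(-13, -1))) = Add(-84, Mul(-17, Rational(-1, 13))) = Add(-84, Rational(17, 13)) = Rational(-1075, 13) ≈ -82.692)
Function('S')(N) = 1
P = 1
Add(Add(-205353, 14487), P) = Add(Add(-205353, 14487), 1) = Add(-190866, 1) = -190865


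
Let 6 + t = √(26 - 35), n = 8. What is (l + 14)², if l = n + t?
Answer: 247 + 96*I ≈ 247.0 + 96.0*I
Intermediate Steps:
t = -6 + 3*I (t = -6 + √(26 - 35) = -6 + √(-9) = -6 + 3*I ≈ -6.0 + 3.0*I)
l = 2 + 3*I (l = 8 + (-6 + 3*I) = 2 + 3*I ≈ 2.0 + 3.0*I)
(l + 14)² = ((2 + 3*I) + 14)² = (16 + 3*I)²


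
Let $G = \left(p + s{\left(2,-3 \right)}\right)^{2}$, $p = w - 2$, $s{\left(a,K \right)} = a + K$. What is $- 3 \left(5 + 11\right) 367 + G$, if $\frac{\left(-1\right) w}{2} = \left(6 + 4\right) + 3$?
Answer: $-16775$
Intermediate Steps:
$w = -26$ ($w = - 2 \left(\left(6 + 4\right) + 3\right) = - 2 \left(10 + 3\right) = \left(-2\right) 13 = -26$)
$s{\left(a,K \right)} = K + a$
$p = -28$ ($p = -26 - 2 = -28$)
$G = 841$ ($G = \left(-28 + \left(-3 + 2\right)\right)^{2} = \left(-28 - 1\right)^{2} = \left(-29\right)^{2} = 841$)
$- 3 \left(5 + 11\right) 367 + G = - 3 \left(5 + 11\right) 367 + 841 = \left(-3\right) 16 \cdot 367 + 841 = \left(-48\right) 367 + 841 = -17616 + 841 = -16775$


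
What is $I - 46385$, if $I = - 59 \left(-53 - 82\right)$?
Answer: $-38420$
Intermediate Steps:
$I = 7965$ ($I = \left(-59\right) \left(-135\right) = 7965$)
$I - 46385 = 7965 - 46385 = -38420$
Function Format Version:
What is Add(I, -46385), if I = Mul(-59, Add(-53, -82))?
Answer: -38420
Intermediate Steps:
I = 7965 (I = Mul(-59, -135) = 7965)
Add(I, -46385) = Add(7965, -46385) = -38420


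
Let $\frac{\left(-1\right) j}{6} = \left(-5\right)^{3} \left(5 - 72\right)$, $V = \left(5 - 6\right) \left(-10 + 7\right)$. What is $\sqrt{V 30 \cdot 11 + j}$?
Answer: $2 i \sqrt{12315} \approx 221.95 i$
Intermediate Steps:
$V = 3$ ($V = \left(-1\right) \left(-3\right) = 3$)
$j = -50250$ ($j = - 6 \left(-5\right)^{3} \left(5 - 72\right) = - 6 \left(\left(-125\right) \left(-67\right)\right) = \left(-6\right) 8375 = -50250$)
$\sqrt{V 30 \cdot 11 + j} = \sqrt{3 \cdot 30 \cdot 11 - 50250} = \sqrt{90 \cdot 11 - 50250} = \sqrt{990 - 50250} = \sqrt{-49260} = 2 i \sqrt{12315}$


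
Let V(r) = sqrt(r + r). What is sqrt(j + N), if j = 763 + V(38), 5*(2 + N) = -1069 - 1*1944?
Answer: sqrt(3960 + 50*sqrt(19))/5 ≈ 12.927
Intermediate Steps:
N = -3023/5 (N = -2 + (-1069 - 1*1944)/5 = -2 + (-1069 - 1944)/5 = -2 + (1/5)*(-3013) = -2 - 3013/5 = -3023/5 ≈ -604.60)
V(r) = sqrt(2)*sqrt(r) (V(r) = sqrt(2*r) = sqrt(2)*sqrt(r))
j = 763 + 2*sqrt(19) (j = 763 + sqrt(2)*sqrt(38) = 763 + 2*sqrt(19) ≈ 771.72)
sqrt(j + N) = sqrt((763 + 2*sqrt(19)) - 3023/5) = sqrt(792/5 + 2*sqrt(19))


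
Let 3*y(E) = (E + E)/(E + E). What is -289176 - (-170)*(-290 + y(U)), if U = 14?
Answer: -1015258/3 ≈ -3.3842e+5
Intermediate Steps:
y(E) = ⅓ (y(E) = ((E + E)/(E + E))/3 = ((2*E)/((2*E)))/3 = ((2*E)*(1/(2*E)))/3 = (⅓)*1 = ⅓)
-289176 - (-170)*(-290 + y(U)) = -289176 - (-170)*(-290 + ⅓) = -289176 - (-170)*(-869)/3 = -289176 - 1*147730/3 = -289176 - 147730/3 = -1015258/3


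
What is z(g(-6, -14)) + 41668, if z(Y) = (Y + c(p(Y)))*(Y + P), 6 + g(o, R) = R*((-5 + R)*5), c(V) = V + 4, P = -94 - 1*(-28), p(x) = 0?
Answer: 1712292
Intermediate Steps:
P = -66 (P = -94 + 28 = -66)
c(V) = 4 + V
g(o, R) = -6 + R*(-25 + 5*R) (g(o, R) = -6 + R*((-5 + R)*5) = -6 + R*(-25 + 5*R))
z(Y) = (-66 + Y)*(4 + Y) (z(Y) = (Y + (4 + 0))*(Y - 66) = (Y + 4)*(-66 + Y) = (4 + Y)*(-66 + Y) = (-66 + Y)*(4 + Y))
z(g(-6, -14)) + 41668 = (-264 + (-6 - 25*(-14) + 5*(-14)²)² - 62*(-6 - 25*(-14) + 5*(-14)²)) + 41668 = (-264 + (-6 + 350 + 5*196)² - 62*(-6 + 350 + 5*196)) + 41668 = (-264 + (-6 + 350 + 980)² - 62*(-6 + 350 + 980)) + 41668 = (-264 + 1324² - 62*1324) + 41668 = (-264 + 1752976 - 82088) + 41668 = 1670624 + 41668 = 1712292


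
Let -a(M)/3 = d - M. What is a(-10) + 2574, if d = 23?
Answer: 2475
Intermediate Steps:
a(M) = -69 + 3*M (a(M) = -3*(23 - M) = -69 + 3*M)
a(-10) + 2574 = (-69 + 3*(-10)) + 2574 = (-69 - 30) + 2574 = -99 + 2574 = 2475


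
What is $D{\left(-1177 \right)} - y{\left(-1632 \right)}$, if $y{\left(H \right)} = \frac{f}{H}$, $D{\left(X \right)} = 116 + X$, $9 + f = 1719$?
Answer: $- \frac{288307}{272} \approx -1060.0$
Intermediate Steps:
$f = 1710$ ($f = -9 + 1719 = 1710$)
$y{\left(H \right)} = \frac{1710}{H}$
$D{\left(-1177 \right)} - y{\left(-1632 \right)} = \left(116 - 1177\right) - \frac{1710}{-1632} = -1061 - 1710 \left(- \frac{1}{1632}\right) = -1061 - - \frac{285}{272} = -1061 + \frac{285}{272} = - \frac{288307}{272}$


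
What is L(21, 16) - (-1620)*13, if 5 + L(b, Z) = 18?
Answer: 21073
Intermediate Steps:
L(b, Z) = 13 (L(b, Z) = -5 + 18 = 13)
L(21, 16) - (-1620)*13 = 13 - (-1620)*13 = 13 - 324*(-65) = 13 + 21060 = 21073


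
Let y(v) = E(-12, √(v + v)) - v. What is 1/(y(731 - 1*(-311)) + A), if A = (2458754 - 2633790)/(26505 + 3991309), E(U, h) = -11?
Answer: -2008907/2115466589 ≈ -0.00094963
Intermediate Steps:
A = -87518/2008907 (A = -175036/4017814 = -175036*1/4017814 = -87518/2008907 ≈ -0.043565)
y(v) = -11 - v
1/(y(731 - 1*(-311)) + A) = 1/((-11 - (731 - 1*(-311))) - 87518/2008907) = 1/((-11 - (731 + 311)) - 87518/2008907) = 1/((-11 - 1*1042) - 87518/2008907) = 1/((-11 - 1042) - 87518/2008907) = 1/(-1053 - 87518/2008907) = 1/(-2115466589/2008907) = -2008907/2115466589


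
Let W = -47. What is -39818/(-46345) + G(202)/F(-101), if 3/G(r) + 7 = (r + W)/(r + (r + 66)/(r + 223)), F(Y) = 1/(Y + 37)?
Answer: 25408998298/802741745 ≈ 31.653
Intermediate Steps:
F(Y) = 1/(37 + Y)
G(r) = 3/(-7 + (-47 + r)/(r + (66 + r)/(223 + r))) (G(r) = 3/(-7 + (r - 47)/(r + (r + 66)/(r + 223))) = 3/(-7 + (-47 + r)/(r + (66 + r)/(223 + r))))
-39818/(-46345) + G(202)/F(-101) = -39818/(-46345) + (3*(-66 - 1*202² - 224*202)/(10943 + 6*202² + 1392*202))/(1/(37 - 101)) = -39818*(-1/46345) + (3*(-66 - 1*40804 - 45248)/(10943 + 6*40804 + 281184))/(1/(-64)) = 39818/46345 + (3*(-66 - 40804 - 45248)/(10943 + 244824 + 281184))/(-1/64) = 39818/46345 + (3*(-86118)/536951)*(-64) = 39818/46345 + (3*(1/536951)*(-86118))*(-64) = 39818/46345 - 8334/17321*(-64) = 39818/46345 + 533376/17321 = 25408998298/802741745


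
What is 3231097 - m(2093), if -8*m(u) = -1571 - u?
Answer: 3230639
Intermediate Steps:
m(u) = 1571/8 + u/8 (m(u) = -(-1571 - u)/8 = 1571/8 + u/8)
3231097 - m(2093) = 3231097 - (1571/8 + (1/8)*2093) = 3231097 - (1571/8 + 2093/8) = 3231097 - 1*458 = 3231097 - 458 = 3230639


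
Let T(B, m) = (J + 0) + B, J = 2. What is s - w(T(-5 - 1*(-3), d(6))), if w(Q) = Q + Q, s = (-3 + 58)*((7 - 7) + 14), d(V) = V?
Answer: 770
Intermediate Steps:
T(B, m) = 2 + B (T(B, m) = (2 + 0) + B = 2 + B)
s = 770 (s = 55*(0 + 14) = 55*14 = 770)
w(Q) = 2*Q
s - w(T(-5 - 1*(-3), d(6))) = 770 - 2*(2 + (-5 - 1*(-3))) = 770 - 2*(2 + (-5 + 3)) = 770 - 2*(2 - 2) = 770 - 2*0 = 770 - 1*0 = 770 + 0 = 770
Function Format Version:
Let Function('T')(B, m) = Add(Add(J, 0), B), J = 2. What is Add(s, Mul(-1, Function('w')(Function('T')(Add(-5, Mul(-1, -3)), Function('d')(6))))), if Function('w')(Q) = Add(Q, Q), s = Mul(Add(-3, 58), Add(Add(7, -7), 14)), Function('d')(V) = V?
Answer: 770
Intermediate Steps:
Function('T')(B, m) = Add(2, B) (Function('T')(B, m) = Add(Add(2, 0), B) = Add(2, B))
s = 770 (s = Mul(55, Add(0, 14)) = Mul(55, 14) = 770)
Function('w')(Q) = Mul(2, Q)
Add(s, Mul(-1, Function('w')(Function('T')(Add(-5, Mul(-1, -3)), Function('d')(6))))) = Add(770, Mul(-1, Mul(2, Add(2, Add(-5, Mul(-1, -3)))))) = Add(770, Mul(-1, Mul(2, Add(2, Add(-5, 3))))) = Add(770, Mul(-1, Mul(2, Add(2, -2)))) = Add(770, Mul(-1, Mul(2, 0))) = Add(770, Mul(-1, 0)) = Add(770, 0) = 770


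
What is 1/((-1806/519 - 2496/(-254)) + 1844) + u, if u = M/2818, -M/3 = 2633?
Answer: -80265956587/28640724683 ≈ -2.8025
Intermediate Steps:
M = -7899 (M = -3*2633 = -7899)
u = -7899/2818 ≈ -2.8031
1/((-1806/519 - 2496/(-254)) + 1844) + u = 1/((-1806/519 - 2496/(-254)) + 1844) - 7899/2818 = 1/((-1806*1/519 - 2496*(-1/254)) + 1844) - 7899/2818 = 1/((-602/173 + 1248/127) + 1844) - 7899/2818 = 1/(139450/21971 + 1844) - 7899/2818 = 1/(40653974/21971) - 7899/2818 = 21971/40653974 - 7899/2818 = -80265956587/28640724683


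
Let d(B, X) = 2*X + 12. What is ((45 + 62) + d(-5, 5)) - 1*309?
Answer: -180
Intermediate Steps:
d(B, X) = 12 + 2*X
((45 + 62) + d(-5, 5)) - 1*309 = ((45 + 62) + (12 + 2*5)) - 1*309 = (107 + (12 + 10)) - 309 = (107 + 22) - 309 = 129 - 309 = -180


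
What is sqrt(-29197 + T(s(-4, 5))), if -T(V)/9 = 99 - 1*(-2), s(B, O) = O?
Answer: I*sqrt(30106) ≈ 173.51*I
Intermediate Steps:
T(V) = -909 (T(V) = -9*(99 - 1*(-2)) = -9*(99 + 2) = -9*101 = -909)
sqrt(-29197 + T(s(-4, 5))) = sqrt(-29197 - 909) = sqrt(-30106) = I*sqrt(30106)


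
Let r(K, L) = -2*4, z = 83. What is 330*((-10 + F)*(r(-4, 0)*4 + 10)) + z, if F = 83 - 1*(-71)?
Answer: -1045357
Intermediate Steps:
F = 154 (F = 83 + 71 = 154)
r(K, L) = -8
330*((-10 + F)*(r(-4, 0)*4 + 10)) + z = 330*((-10 + 154)*(-8*4 + 10)) + 83 = 330*(144*(-32 + 10)) + 83 = 330*(144*(-22)) + 83 = 330*(-3168) + 83 = -1045440 + 83 = -1045357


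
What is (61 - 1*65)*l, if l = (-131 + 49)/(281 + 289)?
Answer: 164/285 ≈ 0.57544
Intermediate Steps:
l = -41/285 (l = -82/570 = -82*1/570 = -41/285 ≈ -0.14386)
(61 - 1*65)*l = (61 - 1*65)*(-41/285) = (61 - 65)*(-41/285) = -4*(-41/285) = 164/285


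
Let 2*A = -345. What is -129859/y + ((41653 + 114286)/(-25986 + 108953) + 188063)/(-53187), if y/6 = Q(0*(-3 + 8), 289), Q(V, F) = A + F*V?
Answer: 185629355889337/1522404211005 ≈ 121.93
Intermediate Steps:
A = -345/2 (A = (½)*(-345) = -345/2 ≈ -172.50)
Q(V, F) = -345/2 + F*V
y = -1035 (y = 6*(-345/2 + 289*(0*(-3 + 8))) = 6*(-345/2 + 289*(0*5)) = 6*(-345/2 + 289*0) = 6*(-345/2 + 0) = 6*(-345/2) = -1035)
-129859/y + ((41653 + 114286)/(-25986 + 108953) + 188063)/(-53187) = -129859/(-1035) + ((41653 + 114286)/(-25986 + 108953) + 188063)/(-53187) = -129859*(-1/1035) + (155939/82967 + 188063)*(-1/53187) = 129859/1035 + (155939*(1/82967) + 188063)*(-1/53187) = 129859/1035 + (155939/82967 + 188063)*(-1/53187) = 129859/1035 + (15603178860/82967)*(-1/53187) = 129859/1035 - 5201059620/1470921943 = 185629355889337/1522404211005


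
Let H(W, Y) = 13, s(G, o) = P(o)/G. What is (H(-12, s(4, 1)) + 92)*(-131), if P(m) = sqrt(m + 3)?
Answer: -13755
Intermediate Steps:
P(m) = sqrt(3 + m)
s(G, o) = sqrt(3 + o)/G
(H(-12, s(4, 1)) + 92)*(-131) = (13 + 92)*(-131) = 105*(-131) = -13755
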